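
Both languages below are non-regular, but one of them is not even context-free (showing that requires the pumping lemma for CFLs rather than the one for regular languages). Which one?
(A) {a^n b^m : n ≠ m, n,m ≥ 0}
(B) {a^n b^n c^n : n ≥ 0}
(B) {a^n b^n c^n : n ≥ 0}

(B) {a^n b^n c^n : n ≥ 0} requires the CFL pumping lemma.

- {a^n b^m : n ≠ m, n,m ≥ 0} is context-free (but not regular)
  • Can be shown non-regular with the regular pumping lemma
  • After pumping a's, we can make n = m

- {a^n b^n c^n : n ≥ 0} is NOT context-free
  • Requires the CFL pumping lemma to prove
  • Cannot maintain three equal counts simultaneously

The CFL pumping lemma is "stronger" in that it can prove non-membership
in the larger class of context-free languages.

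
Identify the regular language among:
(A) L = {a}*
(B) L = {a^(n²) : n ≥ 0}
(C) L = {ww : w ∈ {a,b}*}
(A) {a}*

(A) L = {a}* is regular.

This can be recognized by a finite automaton (DFA/NFA).
Regular expressions like {a}* define regular languages.

The other choices are not regular:
- {a^(n²) : n ≥ 0}: After pumping, length is no longer a perfect square
- {ww : w ∈ {a,b}*}: After pumping, the two halves no longer match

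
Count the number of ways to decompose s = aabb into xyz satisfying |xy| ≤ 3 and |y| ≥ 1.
6

For s = 'aabb' with pumping length p = 3:

Constraints: |xy| ≤ 3, |y| > 0

Valid decompositions (|xy| ≤ p, |y| ≥ 1):
  • x='', y='a', z='abb'
  • x='a', y='a', z='bb'
  • x='', y='aa', z='bb'
  • x='aa', y='b', z='b'
  • x='a', y='ab', z='b'
  • x='', y='aab', z='b'

Total count: 6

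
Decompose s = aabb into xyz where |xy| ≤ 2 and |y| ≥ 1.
x = '', y = 'a', z = 'abb'

For s = aabb and p = 2, one valid decomposition is:
- x = '' (length 0)
- y = 'a' (length 1)
- z = 'abb' (length 3)

Verification:
- xyz = '' + 'a' + 'abb' = aabb ✓
- |xy| = 1 ≤ 2 ✓
- |y| = 1 > 0 ✓

All pumping lemma constraints are satisfied.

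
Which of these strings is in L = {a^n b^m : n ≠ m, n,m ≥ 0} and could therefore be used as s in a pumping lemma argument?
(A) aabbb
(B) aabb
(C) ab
(A) aabbb

The pumping lemma is applied to a string s that lies in L, so first check membership of each option:
- (A) aabbb = a^2 b^3 with 2 ≠ 3, so it is in L ✓
- (B) aabb = a^2 b^2 has n = m = 2, so it is not in L ✗
- (C) ab = a^1 b^1 has n = m = 1, so it is not in L ✗

Only (A) aabbb is in L, so it is the only candidate that could play the role of s.
(In a complete proof one picks s in terms of the pumping length p so that |s| ≥ p is guaranteed; a fixed string like aabbb illustrates the shape of such an s.)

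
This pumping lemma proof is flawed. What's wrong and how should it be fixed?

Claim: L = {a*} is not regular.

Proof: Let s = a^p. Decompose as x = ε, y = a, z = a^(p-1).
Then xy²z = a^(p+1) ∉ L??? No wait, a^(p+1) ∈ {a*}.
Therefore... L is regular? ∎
Error: The proof attempts to show a*  is not regular, but a* IS regular!

Correction: a* is a regular language (recognized by a simple DFA with one accepting state and self-loop on 'a'). The pumping lemma can only prove non-regularity, not regularity. For regular languages, pumping always works.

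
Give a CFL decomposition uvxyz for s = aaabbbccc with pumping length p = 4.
u='aa', v='a', x='bb', y='b', z='ccc'

For s = aaabbbccc with pumping length p = 4:

One valid decomposition:
- u = 'aa'
- v = 'a'
- x = 'bb'
- y = 'b'
- z = 'ccc'

Verification:
- uvxyz = 'aa' + 'a' + 'bb' + 'b' + 'ccc' = aaabbbccc ✓
- |vxy| = |'abbb'| = 4 ≤ 4 ✓
- |vy| = |'ab'| = 2 > 0 ✓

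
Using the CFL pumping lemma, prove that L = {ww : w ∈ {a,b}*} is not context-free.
Assume for contradiction that L is context-free, and let p ≥ 1 be the pumping length given by the pumping lemma for CFLs.
Choose s = a^p b^p a^p b^p. Then s ∈ L (take w = a^p b^p) and |s| = 4p ≥ p.
By the CFL pumping lemma, s = uvxyz for some u, v, x, y, z with |vxy| ≤ p, |vy| ≥ 1, and uv^i xy^i z ∈ L for every i ≥ 0.

Write s as four blocks A₁ B₁ A₂ B₂ with A₁ = A₂ = a^p and B₁ = B₂ = b^p. Since |vxy| ≤ p, the window vxy lies inside at most two adjacent blocks. Take i = 0 and let t = uxz, so |t| = 4p − |vy| with 1 ≤ |vy| ≤ p. If |t| is odd, t ∉ L immediately, so assume |vy| is even (hence |vy| ≥ 2) and |t|/2 = 2p − |vy|/2, which satisfies p ≤ |t|/2 ≤ 2p − 1.

Case 1 (vxy inside A₁B₁): t = a^(p−j) b^(p−l) a^p b^p with j + l = |vy|. The second half of t has length < 2p, so it is a suffix of the trailing a^p b^p and ends in b; the first half is a^(p−j) b^(p−l) a^((j+l)/2), which ends in a because (j+l)/2 ≥ 1. The halves differ, so t ∉ L.

Case 2 (vxy inside B₁A₂, straddling the middle): t = a^p b^(p−j) a^(p−l) b^p with j + l = |vy|. If t = ww, then w is a prefix of t of length ≥ p, so w begins with a^p; and w is a suffix of t of length ≥ p, so w ends with b^p. That forces |w| ≥ 2p, contradicting |w| = |t|/2 ≤ 2p − 1. So t ∉ L.

Case 3 (vxy inside A₂B₂): t = a^p b^p a^(p−j) b^(p−l) with j + l = |vy|. The first half of t is a prefix of a^p b^p, so it begins with a; the second half is b^((j+l)/2) a^(p−j) b^(p−l), which begins with b. The halves differ, so t ∉ L.

In every case uv⁰xy⁰z = uxz ∉ L.

This contradicts the CFL pumping lemma, which requires uv^i xy^i z ∈ L for all i ≥ 0.
Hence L = {ww : w ∈ {a,b}*} is not context-free. ∎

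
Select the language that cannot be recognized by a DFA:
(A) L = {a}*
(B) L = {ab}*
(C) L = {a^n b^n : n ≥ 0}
(C) {a^n b^n : n ≥ 0}

(C) L = {a^n b^n : n ≥ 0} is NOT regular.

The pumping lemma can be used to prove this:
After pumping, the number of a's and b's become unequal

The other languages are regular because they can be recognized by finite automata.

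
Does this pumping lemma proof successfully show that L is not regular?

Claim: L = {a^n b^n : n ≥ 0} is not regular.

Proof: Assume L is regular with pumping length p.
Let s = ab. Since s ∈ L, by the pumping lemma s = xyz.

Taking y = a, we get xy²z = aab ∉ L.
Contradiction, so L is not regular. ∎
The proof is INCORRECT.

Error: The string s = ab may be shorter than p.
The pumping lemma only applies to strings with |s| ≥ p, and p is not under our control.
We must choose s in terms of p, e.g. s = a^p b^p, to ensure |s| ≥ p.
(The proof also fixes one particular y; a valid argument must handle every decomposition with |xy| ≤ p and |y| ≥ 1 — for s = a^p b^p this forces y = a^k, and then xy²z = a^(p+k) b^p ∉ L.)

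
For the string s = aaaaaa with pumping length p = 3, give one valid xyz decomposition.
x = '', y = 'aa', z = 'aaaa'

For s = aaaaaa and p = 3, one valid decomposition is:
- x = '' (length 0)
- y = 'aa' (length 2)
- z = 'aaaa' (length 4)

Verification:
- xyz = '' + 'aa' + 'aaaa' = aaaaaa ✓
- |xy| = 2 ≤ 3 ✓
- |y| = 2 > 0 ✓

All pumping lemma constraints are satisfied.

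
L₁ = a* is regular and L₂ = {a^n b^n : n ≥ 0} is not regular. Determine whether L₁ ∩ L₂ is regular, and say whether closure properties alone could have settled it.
Yes — L₁ ∩ L₂ is regular.

A string of a* contains no b's, and the only string of {a^n b^n} with no b's is ε (n = 0). So L₁ ∩ L₂ = {ε}, a finite language, which is regular.

Note that the bare facts "L₁ regular, L₂ non-regular" do not settle the question by themselves: the closure of regular languages under ∪, ∩, complement and difference applies only when BOTH operands are regular. With a non-regular operand the result can come out regular or non-regular depending on the specific languages, so one has to work out L₁ ∩ L₂ for this particular pair, as above.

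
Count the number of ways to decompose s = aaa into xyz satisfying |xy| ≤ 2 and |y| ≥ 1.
3

For s = 'aaa' with pumping length p = 2:

Constraints: |xy| ≤ 2, |y| > 0

Valid decompositions (|xy| ≤ p, |y| ≥ 1):
  • x='', y='a', z='aa'
  • x='a', y='a', z='a'
  • x='', y='aa', z='a'

Total count: 3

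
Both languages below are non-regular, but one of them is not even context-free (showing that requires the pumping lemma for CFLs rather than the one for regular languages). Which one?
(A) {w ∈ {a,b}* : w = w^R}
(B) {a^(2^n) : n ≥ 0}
(B) {a^(2^n) : n ≥ 0}

(B) {a^(2^n) : n ≥ 0} requires the CFL pumping lemma.

- {w ∈ {a,b}* : w = w^R} is context-free (but not regular)
  • Can be shown non-regular with the regular pumping lemma
  • After pumping, the string is no longer symmetric

- {a^(2^n) : n ≥ 0} is NOT context-free
  • Requires the CFL pumping lemma to prove
  • Gaps between powers of 2 grow exponentially

The CFL pumping lemma is "stronger" in that it can prove non-membership
in the larger class of context-free languages.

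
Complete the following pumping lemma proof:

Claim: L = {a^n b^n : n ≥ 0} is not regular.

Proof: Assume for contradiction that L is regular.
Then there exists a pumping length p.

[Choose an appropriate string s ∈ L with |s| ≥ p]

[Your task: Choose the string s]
s = a^p b^p

This string is in L (has equal a's and b's) and has length 2p ≥ p.
Any decomposition xyz with |xy| ≤ p means y consists only of a's,
so pumping will unbalance the counts.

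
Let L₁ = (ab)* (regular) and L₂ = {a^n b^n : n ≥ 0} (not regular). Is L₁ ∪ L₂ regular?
No — L₁ ∪ L₂ is not regular.

Let U = (ab)* ∪ {a^n b^n}. If U were regular, then U ∩ aa*bb* would be regular (closure under intersection with a regular language). But (ab)* ∩ aa*bb* = {ab} and {a^n b^n} ∩ aa*bb* = {a^n b^n : n ≥ 1}, so U ∩ aa*bb* = {a^n b^n : n ≥ 1}, which is not regular. Hence U is not regular.

Note that the bare facts "L₁ regular, L₂ non-regular" do not settle the question by themselves: the closure of regular languages under ∪, ∩, complement and difference applies only when BOTH operands are regular. With a non-regular operand the result can come out regular or non-regular depending on the specific languages, so one has to work out L₁ ∪ L₂ for this particular pair, as above.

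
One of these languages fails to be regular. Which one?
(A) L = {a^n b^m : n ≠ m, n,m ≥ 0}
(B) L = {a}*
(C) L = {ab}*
(A) {a^n b^m : n ≠ m, n,m ≥ 0}

(A) L = {a^n b^m : n ≠ m, n,m ≥ 0} is NOT regular.

The pumping lemma can be used to prove this:
After pumping a's, we can make n = m

The other languages are regular because they can be recognized by finite automata.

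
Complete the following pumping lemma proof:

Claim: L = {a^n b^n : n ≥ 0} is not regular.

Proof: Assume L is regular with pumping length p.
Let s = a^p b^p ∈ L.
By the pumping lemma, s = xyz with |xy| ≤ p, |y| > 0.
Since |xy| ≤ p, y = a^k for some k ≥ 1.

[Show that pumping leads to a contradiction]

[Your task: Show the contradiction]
Consider xy²z = a^(p+k) b^p.

Since k ≥ 1, we have p + k > p.
So xy²z has more a's than b's: (p+k) a's vs p b's.
This means xy²z ∉ L because a^n b^n requires equal counts.

This contradicts the pumping lemma which states xy²z ∈ L.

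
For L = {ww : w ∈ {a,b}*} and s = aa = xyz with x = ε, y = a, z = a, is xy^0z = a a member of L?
No

xy⁰z = ε · ε · a = a.
a has odd length 1, so it cannot be written as ww and is not in L.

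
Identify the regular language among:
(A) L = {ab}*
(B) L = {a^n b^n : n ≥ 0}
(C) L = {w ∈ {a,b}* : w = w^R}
(A) {ab}*

(A) L = {ab}* is regular.

This can be recognized by a finite automaton (DFA/NFA).
Regular expressions like {ab}* define regular languages.

The other choices are not regular:
- {a^n b^n : n ≥ 0}: After pumping, the number of a's and b's become unequal
- {w ∈ {a,b}* : w = w^R}: After pumping, the string is no longer symmetric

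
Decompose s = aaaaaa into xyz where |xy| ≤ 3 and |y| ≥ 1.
x = '', y = 'aaa', z = 'aaa'

For s = aaaaaa and p = 3, one valid decomposition is:
- x = '' (length 0)
- y = 'aaa' (length 3)
- z = 'aaa' (length 3)

Verification:
- xyz = '' + 'aaa' + 'aaa' = aaaaaa ✓
- |xy| = 3 ≤ 3 ✓
- |y| = 3 > 0 ✓

All pumping lemma constraints are satisfied.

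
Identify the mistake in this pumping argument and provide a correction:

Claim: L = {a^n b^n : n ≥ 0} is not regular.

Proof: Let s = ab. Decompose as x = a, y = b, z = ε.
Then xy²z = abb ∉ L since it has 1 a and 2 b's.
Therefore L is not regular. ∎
Error: The string s = ab might be shorter than the pumping length p.

Correction: Choose s = a^p b^p to ensure |s| ≥ p. Also, the decomposition is wrong: with |xy| ≤ p, y cannot include b's when s starts with p a's.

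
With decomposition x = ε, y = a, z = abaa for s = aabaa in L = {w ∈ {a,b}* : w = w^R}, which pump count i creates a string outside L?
i = 2

xy²z = ε · aa · abaa = aaabaa; aaabaa reversed is aabaaa ≠ aaabaa, so it is not a palindrome and is not in L.
(Other choices also work, e.g. i = 0, 3; only i = 1 is guaranteed to stay in L since xy¹z = s.)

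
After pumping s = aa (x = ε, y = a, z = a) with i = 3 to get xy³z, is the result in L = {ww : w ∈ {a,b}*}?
Yes

xy³z = ε · aaa · a = aaaa.
aaaa splits into halves aa · aa, which are equal, so it is in L (w = aa).
(A single pumped string landing in L is not a contradiction by itself; a non-regularity proof needs some i for which xy^i z ∉ L, for every admissible decomposition.)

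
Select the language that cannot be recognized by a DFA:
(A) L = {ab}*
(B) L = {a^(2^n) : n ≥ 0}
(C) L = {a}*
(B) {a^(2^n) : n ≥ 0}

(B) L = {a^(2^n) : n ≥ 0} is NOT regular.

The pumping lemma can be used to prove this:
After pumping, length is no longer a power of 2

The other languages are regular because they can be recognized by finite automata.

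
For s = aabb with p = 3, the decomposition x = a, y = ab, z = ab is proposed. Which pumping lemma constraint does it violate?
Violated: xyz = s

The decomposition x = a, y = ab, z = ab for s = aabb with p = 3
violates the constraint: xyz = s

xyz = 'a' + 'ab' + 'ab' = 'aabab' ≠ 'aabb' = s. The decomposition doesn't reconstruct s.

Pumping lemma constraints:
1. xyz = s (decomposition is valid)
2. |xy| ≤ p
3. |y| > 0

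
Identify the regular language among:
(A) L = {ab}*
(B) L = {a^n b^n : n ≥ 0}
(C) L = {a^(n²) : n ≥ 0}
(A) {ab}*

(A) L = {ab}* is regular.

This can be recognized by a finite automaton (DFA/NFA).
Regular expressions like {ab}* define regular languages.

The other choices are not regular:
- {a^n b^n : n ≥ 0}: After pumping, the number of a's and b's become unequal
- {a^(n²) : n ≥ 0}: After pumping, length is no longer a perfect square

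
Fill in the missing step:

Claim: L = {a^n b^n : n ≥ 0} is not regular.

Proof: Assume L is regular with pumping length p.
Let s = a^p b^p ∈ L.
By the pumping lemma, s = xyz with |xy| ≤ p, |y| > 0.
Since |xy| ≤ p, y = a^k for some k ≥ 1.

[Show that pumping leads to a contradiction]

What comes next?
Consider xy²z = a^(p+k) b^p.

Since k ≥ 1, we have p + k > p.
So xy²z has more a's than b's: (p+k) a's vs p b's.
This means xy²z ∉ L because a^n b^n requires equal counts.

This contradicts the pumping lemma which states xy²z ∈ L.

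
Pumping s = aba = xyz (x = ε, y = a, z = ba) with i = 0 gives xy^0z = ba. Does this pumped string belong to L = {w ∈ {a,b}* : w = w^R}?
No

xy⁰z = ε · ε · ba = ba.
ba reversed is ab ≠ ba, so it is not a palindrome and is not in L.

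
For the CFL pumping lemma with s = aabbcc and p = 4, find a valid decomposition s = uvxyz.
u='a', v='a', x='bb', y='c', z='c'

For s = aabbcc with pumping length p = 4:

One valid decomposition:
- u = 'a'
- v = 'a'
- x = 'bb'
- y = 'c'
- z = 'c'

Verification:
- uvxyz = 'a' + 'a' + 'bb' + 'c' + 'c' = aabbcc ✓
- |vxy| = |'abbc'| = 4 ≤ 4 ✓
- |vy| = |'ac'| = 2 > 0 ✓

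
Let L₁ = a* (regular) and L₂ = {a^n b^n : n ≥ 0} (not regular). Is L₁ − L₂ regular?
Yes — L₁ − L₂ is regular.

The only string of a* that lies in {a^n b^n} is ε, so L₁ − L₂ = a* − {ε} = a⁺ = aa*, which is regular.

Note that the bare facts "L₁ regular, L₂ non-regular" do not settle the question by themselves: the closure of regular languages under ∪, ∩, complement and difference applies only when BOTH operands are regular. With a non-regular operand the result can come out regular or non-regular depending on the specific languages, so one has to work out L₁ − L₂ for this particular pair, as above.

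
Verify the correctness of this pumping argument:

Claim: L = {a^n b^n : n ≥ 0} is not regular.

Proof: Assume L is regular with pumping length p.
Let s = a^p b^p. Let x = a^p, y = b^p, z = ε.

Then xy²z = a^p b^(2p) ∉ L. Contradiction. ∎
The proof is INCORRECT.

Error: The decomposition violates |xy| ≤ p.
With x = a^p and y = b^p, we have |xy| = 2p > p.
The pumping lemma requires |xy| ≤ p, so y must be within the first p characters.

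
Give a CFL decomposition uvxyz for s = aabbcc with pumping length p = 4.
u='a', v='a', x='bb', y='c', z='c'

For s = aabbcc with pumping length p = 4:

One valid decomposition:
- u = 'a'
- v = 'a'
- x = 'bb'
- y = 'c'
- z = 'c'

Verification:
- uvxyz = 'a' + 'a' + 'bb' + 'c' + 'c' = aabbcc ✓
- |vxy| = |'abbc'| = 4 ≤ 4 ✓
- |vy| = |'ac'| = 2 > 0 ✓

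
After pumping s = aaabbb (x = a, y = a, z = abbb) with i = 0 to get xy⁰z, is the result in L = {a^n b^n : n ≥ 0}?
No

xy⁰z = a · ε · abbb = aabbb.
aabbb has 2 a's and 3 b's; 2 ≠ 3, so it is not in L.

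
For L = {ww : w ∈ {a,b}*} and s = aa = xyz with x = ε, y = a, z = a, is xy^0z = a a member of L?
No

xy⁰z = ε · ε · a = a.
a has odd length 1, so it cannot be written as ww and is not in L.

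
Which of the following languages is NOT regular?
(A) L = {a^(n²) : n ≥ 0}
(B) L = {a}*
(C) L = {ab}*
(A) {a^(n²) : n ≥ 0}

(A) L = {a^(n²) : n ≥ 0} is NOT regular.

The pumping lemma can be used to prove this:
After pumping, length is no longer a perfect square

The other languages are regular because they can be recognized by finite automata.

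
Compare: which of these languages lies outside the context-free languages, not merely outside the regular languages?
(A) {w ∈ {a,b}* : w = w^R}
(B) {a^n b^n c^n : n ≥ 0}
(B) {a^n b^n c^n : n ≥ 0}

(B) {a^n b^n c^n : n ≥ 0} requires the CFL pumping lemma.

- {w ∈ {a,b}* : w = w^R} is context-free (but not regular)
  • Can be shown non-regular with the regular pumping lemma
  • After pumping, the string is no longer symmetric

- {a^n b^n c^n : n ≥ 0} is NOT context-free
  • Requires the CFL pumping lemma to prove
  • Cannot maintain three equal counts simultaneously

The CFL pumping lemma is "stronger" in that it can prove non-membership
in the larger class of context-free languages.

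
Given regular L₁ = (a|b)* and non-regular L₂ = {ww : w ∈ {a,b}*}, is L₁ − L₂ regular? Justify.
No — L₁ − L₂ is not regular.

L₁ − L₂ is the complement of {ww} within {a,b}*. If it were regular, its complement {ww} would be regular as well (regular languages are closed under complement) — contradiction. So L₁ − L₂ is not regular.

Note that the bare facts "L₁ regular, L₂ non-regular" do not settle the question by themselves: the closure of regular languages under ∪, ∩, complement and difference applies only when BOTH operands are regular. With a non-regular operand the result can come out regular or non-regular depending on the specific languages, so one has to work out L₁ − L₂ for this particular pair, as above.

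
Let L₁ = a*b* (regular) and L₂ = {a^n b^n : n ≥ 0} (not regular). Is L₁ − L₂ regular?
No — L₁ − L₂ is not regular.

a*b* − {a^n b^n} = {a^n b^m : n ≠ m}. If this were regular, then its complement intersected with a*b*, namely {a^n b^n : n ≥ 0}, would be regular too (closure under complement and intersection) — contradiction. So L₁ − L₂ is not regular.

Note that the bare facts "L₁ regular, L₂ non-regular" do not settle the question by themselves: the closure of regular languages under ∪, ∩, complement and difference applies only when BOTH operands are regular. With a non-regular operand the result can come out regular or non-regular depending on the specific languages, so one has to work out L₁ − L₂ for this particular pair, as above.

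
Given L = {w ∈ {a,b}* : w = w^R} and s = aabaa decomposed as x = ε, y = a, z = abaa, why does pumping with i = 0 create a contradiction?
xy⁰z = abaa ∉ L

Pumping with i = 0 replaces y = a by y⁰ = ε:
- Original: s = xyz = aabaa; aabaa reversed is aabaa, the same string, so it is a palindrome and is in L
- Pumped: xy⁰z = ε · ε · abaa = abaa
- abaa reversed is aaba ≠ abaa, so it is not a palindrome and is not in L

The pumping lemma would require xy⁰z ∈ L, so this decomposition yields a contradiction.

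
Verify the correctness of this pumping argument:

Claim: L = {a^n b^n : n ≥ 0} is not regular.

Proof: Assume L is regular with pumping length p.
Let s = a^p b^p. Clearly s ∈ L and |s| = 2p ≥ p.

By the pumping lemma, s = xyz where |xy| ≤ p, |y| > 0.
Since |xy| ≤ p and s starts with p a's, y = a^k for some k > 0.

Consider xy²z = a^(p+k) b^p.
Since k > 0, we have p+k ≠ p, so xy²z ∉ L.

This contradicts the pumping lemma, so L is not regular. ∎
The proof is correct.

This proof is valid because:
1. The string s = a^p b^p is correctly in L
2. The decomposition analysis is correct: y must consist only of a's
3. The contradiction is valid: pumping increases a's but not b's
4. The conclusion follows logically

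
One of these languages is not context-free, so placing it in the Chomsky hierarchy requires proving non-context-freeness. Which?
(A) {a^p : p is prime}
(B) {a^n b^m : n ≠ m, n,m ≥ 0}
(A) {a^p : p is prime}

(A) {a^p : p is prime} requires the CFL pumping lemma.

- {a^n b^m : n ≠ m, n,m ≥ 0} is context-free (but not regular)
  • Can be shown non-regular with the regular pumping lemma
  • After pumping a's, we can make n = m

- {a^p : p is prime} is NOT context-free
  • Requires the CFL pumping lemma to prove
  • The CFL pumping lemma also fails because prime gaps are unbounded

The CFL pumping lemma is "stronger" in that it can prove non-membership
in the larger class of context-free languages.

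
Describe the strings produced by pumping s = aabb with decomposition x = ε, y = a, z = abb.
{xy^i z : i ≥ 0} = {a^(i+1) b^2 : i ≥ 0} = {abb, aabb, aaabb, ...}

With x = ε, y = a, z = abb: Starting with aabb and pumping the first 'a' (z = abb keeps the second 'a'), we get strings with i+1 a's followed by 2 b's for i = 0, 1, 2, ...; note bb is not produced because z always contributes one a.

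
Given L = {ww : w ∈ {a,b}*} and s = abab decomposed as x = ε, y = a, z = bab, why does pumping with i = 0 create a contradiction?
xy⁰z = bab ∉ L

Pumping with i = 0 replaces y = a by y⁰ = ε:
- Original: s = xyz = abab; abab splits into halves ab · ab, which are equal, so it is in L (w = ab)
- Pumped: xy⁰z = ε · ε · bab = bab
- bab has odd length 3, so it cannot be written as ww and is not in L

The pumping lemma would require xy⁰z ∈ L, so this decomposition yields a contradiction.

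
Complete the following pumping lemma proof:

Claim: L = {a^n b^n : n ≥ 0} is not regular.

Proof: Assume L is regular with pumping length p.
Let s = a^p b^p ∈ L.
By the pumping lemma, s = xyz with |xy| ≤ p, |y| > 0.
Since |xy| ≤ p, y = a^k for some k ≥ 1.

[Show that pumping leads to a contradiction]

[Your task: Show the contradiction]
Consider xy²z = a^(p+k) b^p.

Since k ≥ 1, we have p + k > p.
So xy²z has more a's than b's: (p+k) a's vs p b's.
This means xy²z ∉ L because a^n b^n requires equal counts.

This contradicts the pumping lemma which states xy²z ∈ L.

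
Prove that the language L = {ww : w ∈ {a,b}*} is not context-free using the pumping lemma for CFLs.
Assume for contradiction that L is context-free, and let p ≥ 1 be the pumping length given by the pumping lemma for CFLs.
Choose s = a^p b^p a^p b^p. Then s ∈ L (take w = a^p b^p) and |s| = 4p ≥ p.
By the CFL pumping lemma, s = uvxyz for some u, v, x, y, z with |vxy| ≤ p, |vy| ≥ 1, and uv^i xy^i z ∈ L for every i ≥ 0.

Write s as four blocks A₁ B₁ A₂ B₂ with A₁ = A₂ = a^p and B₁ = B₂ = b^p. Since |vxy| ≤ p, the window vxy lies inside at most two adjacent blocks. Take i = 0 and let t = uxz, so |t| = 4p − |vy| with 1 ≤ |vy| ≤ p. If |t| is odd, t ∉ L immediately, so assume |vy| is even (hence |vy| ≥ 2) and |t|/2 = 2p − |vy|/2, which satisfies p ≤ |t|/2 ≤ 2p − 1.

Case 1 (vxy inside A₁B₁): t = a^(p−j) b^(p−l) a^p b^p with j + l = |vy|. The second half of t has length < 2p, so it is a suffix of the trailing a^p b^p and ends in b; the first half is a^(p−j) b^(p−l) a^((j+l)/2), which ends in a because (j+l)/2 ≥ 1. The halves differ, so t ∉ L.

Case 2 (vxy inside B₁A₂, straddling the middle): t = a^p b^(p−j) a^(p−l) b^p with j + l = |vy|. If t = ww, then w is a prefix of t of length ≥ p, so w begins with a^p; and w is a suffix of t of length ≥ p, so w ends with b^p. That forces |w| ≥ 2p, contradicting |w| = |t|/2 ≤ 2p − 1. So t ∉ L.

Case 3 (vxy inside A₂B₂): t = a^p b^p a^(p−j) b^(p−l) with j + l = |vy|. The first half of t is a prefix of a^p b^p, so it begins with a; the second half is b^((j+l)/2) a^(p−j) b^(p−l), which begins with b. The halves differ, so t ∉ L.

In every case uv⁰xy⁰z = uxz ∉ L.

This contradicts the CFL pumping lemma, which requires uv^i xy^i z ∈ L for all i ≥ 0.
Hence L = {ww : w ∈ {a,b}*} is not context-free. ∎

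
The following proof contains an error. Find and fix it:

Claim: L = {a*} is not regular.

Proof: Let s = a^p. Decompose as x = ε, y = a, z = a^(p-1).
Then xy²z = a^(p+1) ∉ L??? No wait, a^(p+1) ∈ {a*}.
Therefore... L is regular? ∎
Error: The proof attempts to show a*  is not regular, but a* IS regular!

Correction: a* is a regular language (recognized by a simple DFA with one accepting state and self-loop on 'a'). The pumping lemma can only prove non-regularity, not regularity. For regular languages, pumping always works.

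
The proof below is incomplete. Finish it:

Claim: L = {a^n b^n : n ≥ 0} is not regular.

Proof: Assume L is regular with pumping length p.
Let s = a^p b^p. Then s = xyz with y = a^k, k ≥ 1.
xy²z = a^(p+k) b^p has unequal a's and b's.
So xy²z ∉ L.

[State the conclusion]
This contradicts the pumping lemma for regular languages,
which guarantees xy^i z ∈ L for all i ≥ 0.

Since our assumption that L is regular leads to a contradiction,
we conclude that L = {a^n b^n : n ≥ 0} is NOT regular. ∎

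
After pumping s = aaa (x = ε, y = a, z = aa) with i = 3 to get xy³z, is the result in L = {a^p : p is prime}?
Yes

xy³z = ε · aaa · aa = aaaaa.
aaaaa has length 5, which is prime, so it is in L.
(A single pumped string landing in L is not a contradiction by itself; a non-regularity proof needs some i for which xy^i z ∉ L, for every admissible decomposition.)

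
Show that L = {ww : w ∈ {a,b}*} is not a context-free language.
Assume for contradiction that L is context-free, and let p ≥ 1 be the pumping length given by the pumping lemma for CFLs.
Choose s = a^p b^p a^p b^p. Then s ∈ L (take w = a^p b^p) and |s| = 4p ≥ p.
By the CFL pumping lemma, s = uvxyz for some u, v, x, y, z with |vxy| ≤ p, |vy| ≥ 1, and uv^i xy^i z ∈ L for every i ≥ 0.

Write s as four blocks A₁ B₁ A₂ B₂ with A₁ = A₂ = a^p and B₁ = B₂ = b^p. Since |vxy| ≤ p, the window vxy lies inside at most two adjacent blocks. Take i = 0 and let t = uxz, so |t| = 4p − |vy| with 1 ≤ |vy| ≤ p. If |t| is odd, t ∉ L immediately, so assume |vy| is even (hence |vy| ≥ 2) and |t|/2 = 2p − |vy|/2, which satisfies p ≤ |t|/2 ≤ 2p − 1.

Case 1 (vxy inside A₁B₁): t = a^(p−j) b^(p−l) a^p b^p with j + l = |vy|. The second half of t has length < 2p, so it is a suffix of the trailing a^p b^p and ends in b; the first half is a^(p−j) b^(p−l) a^((j+l)/2), which ends in a because (j+l)/2 ≥ 1. The halves differ, so t ∉ L.

Case 2 (vxy inside B₁A₂, straddling the middle): t = a^p b^(p−j) a^(p−l) b^p with j + l = |vy|. If t = ww, then w is a prefix of t of length ≥ p, so w begins with a^p; and w is a suffix of t of length ≥ p, so w ends with b^p. That forces |w| ≥ 2p, contradicting |w| = |t|/2 ≤ 2p − 1. So t ∉ L.

Case 3 (vxy inside A₂B₂): t = a^p b^p a^(p−j) b^(p−l) with j + l = |vy|. The first half of t is a prefix of a^p b^p, so it begins with a; the second half is b^((j+l)/2) a^(p−j) b^(p−l), which begins with b. The halves differ, so t ∉ L.

In every case uv⁰xy⁰z = uxz ∉ L.

This contradicts the CFL pumping lemma, which requires uv^i xy^i z ∈ L for all i ≥ 0.
Hence L = {ww : w ∈ {a,b}*} is not context-free. ∎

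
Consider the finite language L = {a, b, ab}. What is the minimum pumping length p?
p = 3

For a finite language L, the pumping lemma holds vacuously if p > max|s| for s ∈ L.

The longest string in L = {a, b, ab} has length 2.
If p = 3, then no string s ∈ L has |s| ≥ p, so the condition is vacuously true.

The minimum pumping length is p = 3.

Why no smaller p works: for any p ≤ 2, the longest string s ∈ L has |s| = 2 ≥ p, so it would
have to be pumpable; but pumping up (i = 2, 3, ...) produces ever longer strings, which cannot all lie in the
finite language L. So the pumping property fails for every p ≤ 2.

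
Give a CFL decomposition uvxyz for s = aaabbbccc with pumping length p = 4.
u='aa', v='a', x='bb', y='b', z='ccc'

For s = aaabbbccc with pumping length p = 4:

One valid decomposition:
- u = 'aa'
- v = 'a'
- x = 'bb'
- y = 'b'
- z = 'ccc'

Verification:
- uvxyz = 'aa' + 'a' + 'bb' + 'b' + 'ccc' = aaabbbccc ✓
- |vxy| = |'abbb'| = 4 ≤ 4 ✓
- |vy| = |'ab'| = 2 > 0 ✓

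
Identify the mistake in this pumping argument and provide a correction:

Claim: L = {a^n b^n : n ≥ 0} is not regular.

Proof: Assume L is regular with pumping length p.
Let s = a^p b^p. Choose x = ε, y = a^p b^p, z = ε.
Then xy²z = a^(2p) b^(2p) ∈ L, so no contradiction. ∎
Error: The decomposition violates |xy| ≤ p. With y = a^p b^p, |xy| = |y| = 2p > p. (The proof also miscomputes xy²z, which would be a^p b^p a^p b^p rather than a^(2p) b^(2p), and it wrongly treats one harmless decomposition as settling the matter — the prover does not get to choose the decomposition.)

Correction: The pumping lemma requires |xy| ≤ p, and the argument must handle every decomposition satisfying |xy| ≤ p, |y| ≥ 1. Since s starts with p a's, any such y consists only of a's, say y = a^k with k ≥ 1. Then xy²z = a^(p+k) b^p has unequal numbers of a's and b's, so xy²z ∉ L — the required contradiction.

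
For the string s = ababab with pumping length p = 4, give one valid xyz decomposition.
x = 'a', y = 'b', z = 'abab'

For s = ababab and p = 4, one valid decomposition is:
- x = 'a' (length 1)
- y = 'b' (length 1)
- z = 'abab' (length 4)

Verification:
- xyz = 'a' + 'b' + 'abab' = ababab ✓
- |xy| = 2 ≤ 4 ✓
- |y| = 1 > 0 ✓

All pumping lemma constraints are satisfied.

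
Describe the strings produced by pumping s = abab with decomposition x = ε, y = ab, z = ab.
{xy^i z : i ≥ 0} = {(ab)^(i+1) : i ≥ 0} = {ab, abab, ababab, ...}

With x = ε, y = ab, z = ab: Pumping 'ab' gives strings of alternating a's and b's.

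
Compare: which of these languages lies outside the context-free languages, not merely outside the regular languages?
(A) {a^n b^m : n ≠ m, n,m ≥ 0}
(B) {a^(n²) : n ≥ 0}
(B) {a^(n²) : n ≥ 0}

(B) {a^(n²) : n ≥ 0} requires the CFL pumping lemma.

- {a^n b^m : n ≠ m, n,m ≥ 0} is context-free (but not regular)
  • Can be shown non-regular with the regular pumping lemma
  • After pumping a's, we can make n = m

- {a^(n²) : n ≥ 0} is NOT context-free
  • Requires the CFL pumping lemma to prove
  • Gaps between squares grow unboundedly

The CFL pumping lemma is "stronger" in that it can prove non-membership
in the larger class of context-free languages.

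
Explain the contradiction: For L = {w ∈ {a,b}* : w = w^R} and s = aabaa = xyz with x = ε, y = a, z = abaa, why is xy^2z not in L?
xy²z = aaabaa ∉ L

Pumping with i = 2 replaces y = a by y² = aa:
- Original: s = xyz = aabaa; aabaa reversed is aabaa, the same string, so it is a palindrome and is in L
- Pumped: xy²z = ε · aa · abaa = aaabaa
- aaabaa reversed is aabaaa ≠ aaabaa, so it is not a palindrome and is not in L

The pumping lemma would require xy²z ∈ L, so this decomposition yields a contradiction.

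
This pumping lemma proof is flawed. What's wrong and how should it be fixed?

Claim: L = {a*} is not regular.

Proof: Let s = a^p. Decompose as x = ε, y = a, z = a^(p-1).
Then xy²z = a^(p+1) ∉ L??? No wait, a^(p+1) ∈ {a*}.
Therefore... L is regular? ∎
Error: The proof attempts to show a*  is not regular, but a* IS regular!

Correction: a* is a regular language (recognized by a simple DFA with one accepting state and self-loop on 'a'). The pumping lemma can only prove non-regularity, not regularity. For regular languages, pumping always works.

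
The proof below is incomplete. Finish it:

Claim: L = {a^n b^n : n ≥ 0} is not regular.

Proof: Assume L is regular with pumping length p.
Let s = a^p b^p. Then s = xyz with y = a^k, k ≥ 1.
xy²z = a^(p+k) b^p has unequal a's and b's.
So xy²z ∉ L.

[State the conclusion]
This contradicts the pumping lemma for regular languages,
which guarantees xy^i z ∈ L for all i ≥ 0.

Since our assumption that L is regular leads to a contradiction,
we conclude that L = {a^n b^n : n ≥ 0} is NOT regular. ∎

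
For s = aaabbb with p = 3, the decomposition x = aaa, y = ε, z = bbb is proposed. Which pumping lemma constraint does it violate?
Violated: |y| > 0

The decomposition x = aaa, y = ε, z = bbb for s = aaabbb with p = 3
violates the constraint: |y| > 0

|y| = 0, but the pumping lemma requires |y| > 0 (y must be non-empty).

Pumping lemma constraints:
1. xyz = s (decomposition is valid)
2. |xy| ≤ p
3. |y| > 0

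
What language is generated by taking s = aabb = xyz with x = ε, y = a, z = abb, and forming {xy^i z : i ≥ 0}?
{xy^i z : i ≥ 0} = {a^(i+1) b^2 : i ≥ 0} = {abb, aabb, aaabb, ...}

With x = ε, y = a, z = abb: Starting with aabb and pumping the first 'a' (z = abb keeps the second 'a'), we get strings with i+1 a's followed by 2 b's for i = 0, 1, 2, ...; note bb is not produced because z always contributes one a.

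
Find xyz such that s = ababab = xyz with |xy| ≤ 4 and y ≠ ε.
x = '', y = 'a', z = 'babab'

For s = ababab and p = 4, one valid decomposition is:
- x = '' (length 0)
- y = 'a' (length 1)
- z = 'babab' (length 5)

Verification:
- xyz = '' + 'a' + 'babab' = ababab ✓
- |xy| = 1 ≤ 4 ✓
- |y| = 1 > 0 ✓

All pumping lemma constraints are satisfied.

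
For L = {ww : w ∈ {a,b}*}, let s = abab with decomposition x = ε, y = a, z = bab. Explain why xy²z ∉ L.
xy²z = aabab ∉ L

Pumping with i = 2 replaces y = a by y² = aa:
- Original: s = xyz = abab; abab splits into halves ab · ab, which are equal, so it is in L (w = ab)
- Pumped: xy²z = ε · aa · bab = aabab
- aabab has odd length 5, so it cannot be written as ww and is not in L

The pumping lemma would require xy²z ∈ L, so this decomposition yields a contradiction.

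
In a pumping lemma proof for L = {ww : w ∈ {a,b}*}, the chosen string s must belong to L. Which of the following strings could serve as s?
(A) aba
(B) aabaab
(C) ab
(B) aabaab

The pumping lemma is applied to a string s that lies in L, so first check membership of each option:
- (A) aba has odd length 3, so it cannot be written as ww and is not in L ✗
- (B) aabaab splits into halves aab · aab, which are equal, so it is in L (w = aab) ✓
- (C) ab has length 2; its halves are a and b, which differ, so it is not in L ✗

Only (B) aabaab is in L, so it is the only candidate that could play the role of s.
(In a complete proof one picks s in terms of the pumping length p so that |s| ≥ p is guaranteed; a fixed string like aabaab illustrates the shape of such an s.)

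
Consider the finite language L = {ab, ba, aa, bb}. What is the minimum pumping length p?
p = 3

For a finite language L, the pumping lemma holds vacuously if p > max|s| for s ∈ L.

The longest string in L = {ab, ba, aa, bb} has length 2.
If p = 3, then no string s ∈ L has |s| ≥ p, so the condition is vacuously true.

The minimum pumping length is p = 3.

Why no smaller p works: for any p ≤ 2, the longest string s ∈ L has |s| = 2 ≥ p, so it would
have to be pumpable; but pumping up (i = 2, 3, ...) produces ever longer strings, which cannot all lie in the
finite language L. So the pumping property fails for every p ≤ 2.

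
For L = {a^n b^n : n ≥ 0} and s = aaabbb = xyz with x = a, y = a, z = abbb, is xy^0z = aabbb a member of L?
No

xy⁰z = a · ε · abbb = aabbb.
aabbb has 2 a's and 3 b's; 2 ≠ 3, so it is not in L.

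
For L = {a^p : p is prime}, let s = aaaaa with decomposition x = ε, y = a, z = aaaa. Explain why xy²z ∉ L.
xy²z = aaaaaa ∉ L

Pumping with i = 2 replaces y = a by y² = aa:
- Original: s = xyz = aaaaa; aaaaa has length 5, which is prime, so it is in L
- Pumped: xy²z = ε · aa · aaaa = aaaaaa
- aaaaaa has length 6 = 2 × 3, which is not prime, so it is not in L

The pumping lemma would require xy²z ∈ L, so this decomposition yields a contradiction.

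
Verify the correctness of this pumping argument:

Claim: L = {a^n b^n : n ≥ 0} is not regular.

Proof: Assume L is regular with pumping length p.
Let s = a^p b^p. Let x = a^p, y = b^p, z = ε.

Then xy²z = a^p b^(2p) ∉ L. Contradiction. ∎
The proof is INCORRECT.

Error: The decomposition violates |xy| ≤ p.
With x = a^p and y = b^p, we have |xy| = 2p > p.
The pumping lemma requires |xy| ≤ p, so y must be within the first p characters.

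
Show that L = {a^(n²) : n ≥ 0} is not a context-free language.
Assume for contradiction that L is context-free, and let p ≥ 1 be the pumping length given by the pumping lemma for CFLs.
Choose s = a^(p²). Then s ∈ L and |s| = p² ≥ p.
By the CFL pumping lemma, s = uvxyz for some u, v, x, y, z with |vxy| ≤ p, |vy| ≥ 1, and uv^i xy^i z ∈ L for every i ≥ 0.
All symbols are a's, so only lengths matter: let k = |vy|, with 1 ≤ k ≤ |vxy| ≤ p.

Take i = 2: |uv²xy²z| = p² + k, and p² < p² + k ≤ p² + p < (p + 1)².
So the length lies strictly between consecutive squares and is not a perfect square; uv²xy²z ∉ L.

This contradicts the CFL pumping lemma, which requires uv^i xy^i z ∈ L for all i ≥ 0.
Hence L = {a^(n²) : n ≥ 0} is not context-free. ∎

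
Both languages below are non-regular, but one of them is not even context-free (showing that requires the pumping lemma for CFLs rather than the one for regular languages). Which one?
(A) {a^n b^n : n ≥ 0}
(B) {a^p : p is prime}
(B) {a^p : p is prime}

(B) {a^p : p is prime} requires the CFL pumping lemma.

- {a^n b^n : n ≥ 0} is context-free (but not regular)
  • Can be shown non-regular with the regular pumping lemma
  • After pumping, the number of a's and b's become unequal

- {a^p : p is prime} is NOT context-free
  • Requires the CFL pumping lemma to prove
  • The CFL pumping lemma also fails because prime gaps are unbounded

The CFL pumping lemma is "stronger" in that it can prove non-membership
in the larger class of context-free languages.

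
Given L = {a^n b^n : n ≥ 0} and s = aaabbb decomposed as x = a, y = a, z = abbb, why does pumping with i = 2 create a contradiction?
xy²z = aaaabbb ∉ L

Pumping with i = 2 replaces y = a by y² = aa:
- Original: s = xyz = aaabbb; aaabbb = a^3 b^3 has equal counts (3 = 3), so it is in L
- Pumped: xy²z = a · aa · abbb = aaaabbb
- aaaabbb has 4 a's and 3 b's; 4 ≠ 3, so it is not in L

The pumping lemma would require xy²z ∈ L, so this decomposition yields a contradiction.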